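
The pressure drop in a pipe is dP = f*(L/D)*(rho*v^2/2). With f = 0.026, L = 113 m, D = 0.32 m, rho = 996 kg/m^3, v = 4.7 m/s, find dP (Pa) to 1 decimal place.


dP = f * (L/D) * (rho*v^2/2)
dP = 0.026 * (113/0.32) * (996*4.7^2/2)
L/D = 353.125
rho*v^2/2 = 996*22.09/2 = 11000.82
dP = 0.026 * 353.125 * 11000.82
dP = 101001.3 Pa


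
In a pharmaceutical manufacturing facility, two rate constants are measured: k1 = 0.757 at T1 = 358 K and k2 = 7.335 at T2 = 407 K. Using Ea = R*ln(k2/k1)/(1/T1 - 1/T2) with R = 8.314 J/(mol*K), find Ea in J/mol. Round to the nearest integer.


Ea = R * ln(k2/k1) / (1/T1 - 1/T2)
ln(k2/k1) = ln(7.335/0.757) = 2.2710494
1/T1 - 1/T2 = 1/358 - 1/407 = 0.000336293632
Ea = 8.314 * 2.2710494 / 0.000336293632
Ea = 56146 J/mol


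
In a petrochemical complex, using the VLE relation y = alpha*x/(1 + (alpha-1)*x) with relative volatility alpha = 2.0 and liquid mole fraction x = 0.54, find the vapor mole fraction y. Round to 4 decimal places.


y = alpha*x / (1 + (alpha-1)*x)
y = 2.0*0.54 / (1 + (2.0-1)*0.54)
y = 1.08 / (1 + 0.54)
y = 1.08 / 1.54
y = 0.7013


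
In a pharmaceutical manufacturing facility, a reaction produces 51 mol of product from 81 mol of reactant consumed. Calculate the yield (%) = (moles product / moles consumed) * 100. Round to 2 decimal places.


Yield = (moles product / moles consumed) * 100%
Yield = (51 / 81) * 100
Yield = 0.6296 * 100
Yield = 62.96%


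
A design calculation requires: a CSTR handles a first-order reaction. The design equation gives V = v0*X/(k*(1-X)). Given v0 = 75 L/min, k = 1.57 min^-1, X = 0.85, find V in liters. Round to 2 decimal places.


V = v0 * X / (k * (1 - X))
V = 75 * 0.85 / (1.57 * (1 - 0.85))
V = 63.75 / (1.57 * 0.15)
V = 63.75 / 0.2355
V = 270.70 L


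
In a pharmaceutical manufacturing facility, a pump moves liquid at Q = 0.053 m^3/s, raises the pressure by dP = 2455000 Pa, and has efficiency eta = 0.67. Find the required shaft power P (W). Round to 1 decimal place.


P = Q * dP / eta
P = 0.053 * 2455000 / 0.67
P = 130115.0 / 0.67
P = 194201.5 W


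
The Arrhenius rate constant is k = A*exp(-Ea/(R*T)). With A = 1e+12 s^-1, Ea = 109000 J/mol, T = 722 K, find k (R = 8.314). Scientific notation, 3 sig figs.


k = A * exp(-Ea/(R*T))
k = 1e+12 * exp(-109000 / (8.314 * 722))
k = 1e+12 * exp(-18.158471)
k = 1.30e+04


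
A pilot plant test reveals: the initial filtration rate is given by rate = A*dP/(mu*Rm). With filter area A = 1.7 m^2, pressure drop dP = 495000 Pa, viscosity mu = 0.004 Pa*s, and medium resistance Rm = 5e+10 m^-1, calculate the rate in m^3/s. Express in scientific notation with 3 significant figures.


rate = A * dP / (mu * Rm)
rate = 1.7 * 495000 / (0.004 * 5e+10)
rate = 841500.0 / 2.000e+08
rate = 4.21e-03 m^3/s


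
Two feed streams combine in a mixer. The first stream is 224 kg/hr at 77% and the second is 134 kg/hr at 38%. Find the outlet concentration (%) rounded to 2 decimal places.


Mass balance on solute: F1*x1 + F2*x2 = F3*x3
F3 = F1 + F2 = 224 + 134 = 358 kg/hr
x3 = (F1*x1 + F2*x2)/F3
x3 = (224*0.77 + 134*0.38) / 358
x3 = 62.40%


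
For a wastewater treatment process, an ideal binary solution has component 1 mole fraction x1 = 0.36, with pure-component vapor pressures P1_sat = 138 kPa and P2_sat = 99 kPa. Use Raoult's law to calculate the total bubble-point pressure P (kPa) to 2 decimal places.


P = x1*P1_sat + x2*P2_sat
x2 = 1 - x1 = 1 - 0.36 = 0.64
P = 0.36*138 + 0.64*99
P = 49.68 + 63.36
P = 113.04 kPa


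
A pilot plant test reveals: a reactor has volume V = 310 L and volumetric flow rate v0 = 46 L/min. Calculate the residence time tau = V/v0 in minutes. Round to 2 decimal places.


tau = V / v0
tau = 310 / 46
tau = 6.74 min


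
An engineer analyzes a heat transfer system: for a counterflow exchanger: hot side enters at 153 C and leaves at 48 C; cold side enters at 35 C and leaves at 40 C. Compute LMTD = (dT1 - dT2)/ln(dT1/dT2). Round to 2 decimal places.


dT1 = Th_in - Tc_out = 153 - 40 = 113
dT2 = Th_out - Tc_in = 48 - 35 = 13
LMTD = (dT1 - dT2) / ln(dT1/dT2)
LMTD = (113 - 13) / ln(113/13)
LMTD = 46.24 K


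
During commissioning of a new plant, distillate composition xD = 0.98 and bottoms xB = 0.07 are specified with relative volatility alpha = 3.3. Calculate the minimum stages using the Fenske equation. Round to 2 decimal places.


N_min = ln((xD*(1-xB))/(xB*(1-xD))) / ln(alpha)
Numerator inside ln: 0.9114 / 0.0014 = 651.0
ln(651.0) = 6.47851
ln(alpha) = ln(3.3) = 1.193922
N_min = 6.47851 / 1.193922 = 5.43


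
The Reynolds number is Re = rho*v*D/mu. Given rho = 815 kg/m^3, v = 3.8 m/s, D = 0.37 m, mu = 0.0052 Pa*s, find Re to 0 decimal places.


Re = rho * v * D / mu
Re = 815 * 3.8 * 0.37 / 0.0052
Re = 1145.89 / 0.0052
Re = 220363


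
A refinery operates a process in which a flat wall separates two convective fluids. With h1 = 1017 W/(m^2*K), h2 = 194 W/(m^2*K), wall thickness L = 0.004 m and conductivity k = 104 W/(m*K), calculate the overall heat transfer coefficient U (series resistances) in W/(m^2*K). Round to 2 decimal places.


1/U = 1/h1 + L/k + 1/h2
1/U = 1/1017 + 0.004/104 + 1/194
1/U = 0.0009832842 + 3.84615e-05 + 0.0051546392
1/U = 0.0061763849
U = 161.91 W/(m^2*K)


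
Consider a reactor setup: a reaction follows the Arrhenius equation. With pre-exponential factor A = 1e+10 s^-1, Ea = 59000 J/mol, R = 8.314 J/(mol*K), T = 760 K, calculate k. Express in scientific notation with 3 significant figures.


k = A * exp(-Ea/(R*T))
k = 1e+10 * exp(-59000 / (8.314 * 760))
k = 1e+10 * exp(-9.337452)
k = 8.81e+05


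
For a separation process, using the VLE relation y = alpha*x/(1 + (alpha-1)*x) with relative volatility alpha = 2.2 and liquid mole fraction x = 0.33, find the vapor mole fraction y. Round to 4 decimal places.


y = alpha*x / (1 + (alpha-1)*x)
y = 2.2*0.33 / (1 + (2.2-1)*0.33)
y = 0.726 / (1 + 0.396)
y = 0.726 / 1.396
y = 0.5201


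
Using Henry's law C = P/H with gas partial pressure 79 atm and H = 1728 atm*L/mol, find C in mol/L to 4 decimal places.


C = P / H
C = 79 / 1728
C = 0.0457 mol/L


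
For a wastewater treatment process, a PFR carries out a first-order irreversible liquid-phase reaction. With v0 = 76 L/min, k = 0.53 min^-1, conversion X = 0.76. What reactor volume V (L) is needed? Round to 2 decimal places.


V = (v0/k) * ln(1/(1-X))
V = (76/0.53) * ln(1/(1-0.76))
V = 143.396226 * ln(4.166667)
V = 143.396226 * 1.427116
V = 204.64 L


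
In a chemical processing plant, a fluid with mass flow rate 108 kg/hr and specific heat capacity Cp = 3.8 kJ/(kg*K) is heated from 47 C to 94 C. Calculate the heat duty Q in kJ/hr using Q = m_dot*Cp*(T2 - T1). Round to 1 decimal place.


Q = m_dot * Cp * (T2 - T1)
Q = 108 * 3.8 * (94 - 47)
Q = 108 * 3.8 * 47
Q = 19288.8 kJ/hr


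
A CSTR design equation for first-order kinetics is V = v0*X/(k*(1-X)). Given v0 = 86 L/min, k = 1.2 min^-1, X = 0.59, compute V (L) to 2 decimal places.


V = v0 * X / (k * (1 - X))
V = 86 * 0.59 / (1.2 * (1 - 0.59))
V = 50.74 / (1.2 * 0.41)
V = 50.74 / 0.492
V = 103.13 L


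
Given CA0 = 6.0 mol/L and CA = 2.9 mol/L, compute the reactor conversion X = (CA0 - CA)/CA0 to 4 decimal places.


X = (CA0 - CA) / CA0
X = (6.0 - 2.9) / 6.0
X = 3.1 / 6.0
X = 0.5167


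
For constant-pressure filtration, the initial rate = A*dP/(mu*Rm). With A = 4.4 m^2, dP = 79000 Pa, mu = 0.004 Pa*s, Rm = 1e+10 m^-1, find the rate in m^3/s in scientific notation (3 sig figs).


rate = A * dP / (mu * Rm)
rate = 4.4 * 79000 / (0.004 * 1e+10)
rate = 347600.0 / 4.000e+07
rate = 8.69e-03 m^3/s


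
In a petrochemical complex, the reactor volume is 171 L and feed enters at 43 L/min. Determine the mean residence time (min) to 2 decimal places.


tau = V / v0
tau = 171 / 43
tau = 3.98 min


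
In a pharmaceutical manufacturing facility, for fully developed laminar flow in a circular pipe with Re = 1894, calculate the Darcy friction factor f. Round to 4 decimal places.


f = 64 / Re
f = 64 / 1894
f = 0.0338


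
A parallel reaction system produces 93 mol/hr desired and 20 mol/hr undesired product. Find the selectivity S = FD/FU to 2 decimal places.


S = desired product rate / undesired product rate
S = 93 / 20
S = 4.65


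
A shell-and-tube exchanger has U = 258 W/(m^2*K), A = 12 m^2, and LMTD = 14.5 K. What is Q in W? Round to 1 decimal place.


Q = U * A * LMTD
Q = 258 * 12 * 14.5
Q = 44892.0 W


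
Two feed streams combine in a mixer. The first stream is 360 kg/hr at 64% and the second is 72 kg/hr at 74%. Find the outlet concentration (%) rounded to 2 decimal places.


Mass balance on solute: F1*x1 + F2*x2 = F3*x3
F3 = F1 + F2 = 360 + 72 = 432 kg/hr
x3 = (F1*x1 + F2*x2)/F3
x3 = (360*0.64 + 72*0.74) / 432
x3 = 65.67%


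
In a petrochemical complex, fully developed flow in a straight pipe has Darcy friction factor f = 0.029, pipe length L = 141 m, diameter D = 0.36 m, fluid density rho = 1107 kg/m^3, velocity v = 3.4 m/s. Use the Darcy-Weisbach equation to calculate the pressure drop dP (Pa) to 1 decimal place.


dP = f * (L/D) * (rho*v^2/2)
dP = 0.029 * (141/0.36) * (1107*3.4^2/2)
L/D = 391.66666667
rho*v^2/2 = 1107*11.56/2 = 6398.46
dP = 0.029 * 391.66666667 * 6398.46
dP = 72675.8 Pa


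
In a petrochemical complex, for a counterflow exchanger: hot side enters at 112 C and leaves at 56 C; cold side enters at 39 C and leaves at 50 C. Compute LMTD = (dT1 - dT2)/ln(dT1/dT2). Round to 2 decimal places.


dT1 = Th_in - Tc_out = 112 - 50 = 62
dT2 = Th_out - Tc_in = 56 - 39 = 17
LMTD = (dT1 - dT2) / ln(dT1/dT2)
LMTD = (62 - 17) / ln(62/17)
LMTD = 34.78 K


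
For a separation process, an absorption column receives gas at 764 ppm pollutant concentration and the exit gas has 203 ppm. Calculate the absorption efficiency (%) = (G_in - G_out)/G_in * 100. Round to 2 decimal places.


Efficiency = (G_in - G_out) / G_in * 100%
Efficiency = (764 - 203) / 764 * 100
Efficiency = 561 / 764 * 100
Efficiency = 73.43%


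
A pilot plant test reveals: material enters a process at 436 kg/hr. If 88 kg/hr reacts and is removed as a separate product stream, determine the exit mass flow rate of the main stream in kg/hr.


Steady-state mass balance on the main outlet: F_out = F_in - F_removed
F_out = 436 - 88
F_out = 348 kg/hr


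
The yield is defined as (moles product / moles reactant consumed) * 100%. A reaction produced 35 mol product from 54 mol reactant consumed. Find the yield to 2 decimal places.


Yield = (moles product / moles consumed) * 100%
Yield = (35 / 54) * 100
Yield = 0.6481 * 100
Yield = 64.81%


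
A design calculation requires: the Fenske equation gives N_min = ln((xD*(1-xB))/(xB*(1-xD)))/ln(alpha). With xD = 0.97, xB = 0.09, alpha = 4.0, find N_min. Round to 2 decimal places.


N_min = ln((xD*(1-xB))/(xB*(1-xD))) / ln(alpha)
Numerator inside ln: 0.8827 / 0.0027 = 326.925926
ln(326.925926) = 5.789734
ln(alpha) = ln(4.0) = 1.386294
N_min = 5.789734 / 1.386294 = 4.18


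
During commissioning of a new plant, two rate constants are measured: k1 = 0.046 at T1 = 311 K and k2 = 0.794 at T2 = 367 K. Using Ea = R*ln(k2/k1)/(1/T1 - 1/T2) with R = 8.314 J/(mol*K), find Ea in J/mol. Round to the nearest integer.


Ea = R * ln(k2/k1) / (1/T1 - 1/T2)
ln(k2/k1) = ln(0.794/0.046) = 2.8484421
1/T1 - 1/T2 = 1/311 - 1/367 = 0.000490638443
Ea = 8.314 * 2.8484421 / 0.000490638443
Ea = 48268 J/mol


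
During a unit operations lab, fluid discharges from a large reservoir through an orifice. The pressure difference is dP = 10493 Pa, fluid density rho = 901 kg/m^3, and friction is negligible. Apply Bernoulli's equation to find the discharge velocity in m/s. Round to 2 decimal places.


v = sqrt(2*dP/rho)
v = sqrt(2*10493/901)
v = sqrt(23.291898)
v = 4.83 m/s


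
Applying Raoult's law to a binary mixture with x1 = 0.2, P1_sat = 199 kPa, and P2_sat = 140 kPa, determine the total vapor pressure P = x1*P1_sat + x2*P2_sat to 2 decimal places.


P = x1*P1_sat + x2*P2_sat
x2 = 1 - x1 = 1 - 0.2 = 0.8
P = 0.2*199 + 0.8*140
P = 39.8 + 112.0
P = 151.80 kPa


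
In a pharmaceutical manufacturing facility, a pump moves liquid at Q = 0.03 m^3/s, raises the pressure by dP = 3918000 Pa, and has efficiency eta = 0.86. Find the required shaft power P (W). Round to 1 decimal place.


P = Q * dP / eta
P = 0.03 * 3918000 / 0.86
P = 117540.0 / 0.86
P = 136674.4 W


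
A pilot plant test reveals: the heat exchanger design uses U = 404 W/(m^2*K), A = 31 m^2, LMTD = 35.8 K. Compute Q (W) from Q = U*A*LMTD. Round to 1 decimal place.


Q = U * A * LMTD
Q = 404 * 31 * 35.8
Q = 448359.2 W


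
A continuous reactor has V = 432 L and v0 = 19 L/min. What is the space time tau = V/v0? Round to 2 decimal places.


tau = V / v0
tau = 432 / 19
tau = 22.74 min


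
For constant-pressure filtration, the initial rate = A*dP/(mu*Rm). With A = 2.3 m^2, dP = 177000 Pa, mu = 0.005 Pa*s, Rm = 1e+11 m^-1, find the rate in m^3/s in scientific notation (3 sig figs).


rate = A * dP / (mu * Rm)
rate = 2.3 * 177000 / (0.005 * 1e+11)
rate = 407100.0 / 5.000e+08
rate = 8.14e-04 m^3/s


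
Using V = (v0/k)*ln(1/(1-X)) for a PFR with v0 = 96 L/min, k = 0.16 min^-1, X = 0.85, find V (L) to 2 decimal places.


V = (v0/k) * ln(1/(1-X))
V = (96/0.16) * ln(1/(1-0.85))
V = 600.0 * ln(6.666667)
V = 600.0 * 1.89712
V = 1138.27 L


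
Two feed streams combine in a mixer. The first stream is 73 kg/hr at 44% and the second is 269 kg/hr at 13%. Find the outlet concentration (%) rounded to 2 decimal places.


Mass balance on solute: F1*x1 + F2*x2 = F3*x3
F3 = F1 + F2 = 73 + 269 = 342 kg/hr
x3 = (F1*x1 + F2*x2)/F3
x3 = (73*0.44 + 269*0.13) / 342
x3 = 19.62%


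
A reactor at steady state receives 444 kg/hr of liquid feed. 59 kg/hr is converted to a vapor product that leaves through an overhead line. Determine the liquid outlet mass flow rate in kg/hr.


Steady-state mass balance on the main outlet: F_out = F_in - F_removed
F_out = 444 - 59
F_out = 385 kg/hr


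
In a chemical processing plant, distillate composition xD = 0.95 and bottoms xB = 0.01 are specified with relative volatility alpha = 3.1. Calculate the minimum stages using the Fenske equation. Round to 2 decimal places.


N_min = ln((xD*(1-xB))/(xB*(1-xD))) / ln(alpha)
Numerator inside ln: 0.9405 / 0.0005 = 1881.0
ln(1881.0) = 7.539559
ln(alpha) = ln(3.1) = 1.131402
N_min = 7.539559 / 1.131402 = 6.66


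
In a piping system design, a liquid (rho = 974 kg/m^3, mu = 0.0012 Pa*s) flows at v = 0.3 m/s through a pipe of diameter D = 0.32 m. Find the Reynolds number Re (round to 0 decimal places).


Re = rho * v * D / mu
Re = 974 * 0.3 * 0.32 / 0.0012
Re = 93.504 / 0.0012
Re = 77920


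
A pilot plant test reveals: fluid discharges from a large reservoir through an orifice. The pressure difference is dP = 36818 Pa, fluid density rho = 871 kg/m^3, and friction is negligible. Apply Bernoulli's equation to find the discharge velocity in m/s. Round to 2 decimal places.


v = sqrt(2*dP/rho)
v = sqrt(2*36818/871)
v = sqrt(84.541906)
v = 9.19 m/s


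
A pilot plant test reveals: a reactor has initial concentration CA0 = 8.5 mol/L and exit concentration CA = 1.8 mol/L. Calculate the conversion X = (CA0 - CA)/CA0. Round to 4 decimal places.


X = (CA0 - CA) / CA0
X = (8.5 - 1.8) / 8.5
X = 6.7 / 8.5
X = 0.7882


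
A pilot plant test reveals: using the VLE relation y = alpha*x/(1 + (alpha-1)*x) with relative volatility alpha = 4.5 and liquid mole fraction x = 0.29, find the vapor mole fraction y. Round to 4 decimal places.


y = alpha*x / (1 + (alpha-1)*x)
y = 4.5*0.29 / (1 + (4.5-1)*0.29)
y = 1.305 / (1 + 1.015)
y = 1.305 / 2.015
y = 0.6476


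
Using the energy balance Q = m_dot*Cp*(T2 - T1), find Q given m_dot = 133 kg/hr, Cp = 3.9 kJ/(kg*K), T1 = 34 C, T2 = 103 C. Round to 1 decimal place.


Q = m_dot * Cp * (T2 - T1)
Q = 133 * 3.9 * (103 - 34)
Q = 133 * 3.9 * 69
Q = 35790.3 kJ/hr


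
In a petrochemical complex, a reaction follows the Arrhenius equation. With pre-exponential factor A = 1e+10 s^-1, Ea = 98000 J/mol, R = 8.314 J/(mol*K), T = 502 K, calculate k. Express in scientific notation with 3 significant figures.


k = A * exp(-Ea/(R*T))
k = 1e+10 * exp(-98000 / (8.314 * 502))
k = 1e+10 * exp(-23.48077)
k = 6.34e-01


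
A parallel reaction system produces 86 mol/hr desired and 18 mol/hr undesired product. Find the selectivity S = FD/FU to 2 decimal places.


S = desired product rate / undesired product rate
S = 86 / 18
S = 4.78


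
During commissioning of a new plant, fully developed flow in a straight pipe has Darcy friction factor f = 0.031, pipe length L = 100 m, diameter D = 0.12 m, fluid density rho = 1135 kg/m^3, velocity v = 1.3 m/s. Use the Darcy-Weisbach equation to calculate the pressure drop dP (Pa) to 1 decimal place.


dP = f * (L/D) * (rho*v^2/2)
dP = 0.031 * (100/0.12) * (1135*1.3^2/2)
L/D = 833.33333333
rho*v^2/2 = 1135*1.69/2 = 959.075
dP = 0.031 * 833.33333333 * 959.075
dP = 24776.1 Pa


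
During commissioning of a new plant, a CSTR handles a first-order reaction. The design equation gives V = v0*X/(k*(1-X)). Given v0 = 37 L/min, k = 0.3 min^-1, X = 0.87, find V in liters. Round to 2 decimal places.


V = v0 * X / (k * (1 - X))
V = 37 * 0.87 / (0.3 * (1 - 0.87))
V = 32.19 / (0.3 * 0.13)
V = 32.19 / 0.039
V = 825.38 L


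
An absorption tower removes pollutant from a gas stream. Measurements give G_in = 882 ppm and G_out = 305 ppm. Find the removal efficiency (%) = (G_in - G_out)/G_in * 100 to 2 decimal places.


Efficiency = (G_in - G_out) / G_in * 100%
Efficiency = (882 - 305) / 882 * 100
Efficiency = 577 / 882 * 100
Efficiency = 65.42%


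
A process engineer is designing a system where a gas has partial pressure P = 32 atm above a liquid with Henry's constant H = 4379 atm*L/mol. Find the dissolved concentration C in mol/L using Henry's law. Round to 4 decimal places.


C = P / H
C = 32 / 4379
C = 0.0073 mol/L


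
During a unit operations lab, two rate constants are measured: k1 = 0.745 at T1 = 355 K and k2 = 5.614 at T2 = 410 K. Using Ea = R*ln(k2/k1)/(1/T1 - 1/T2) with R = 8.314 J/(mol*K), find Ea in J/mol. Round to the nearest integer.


Ea = R * ln(k2/k1) / (1/T1 - 1/T2)
ln(k2/k1) = ln(5.614/0.745) = 2.0196345
1/T1 - 1/T2 = 1/355 - 1/410 = 0.000377877018
Ea = 8.314 * 2.0196345 / 0.000377877018
Ea = 44436 J/mol


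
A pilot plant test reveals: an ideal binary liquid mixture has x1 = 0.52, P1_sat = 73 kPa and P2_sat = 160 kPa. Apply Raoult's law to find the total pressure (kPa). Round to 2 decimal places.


P = x1*P1_sat + x2*P2_sat
x2 = 1 - x1 = 1 - 0.52 = 0.48
P = 0.52*73 + 0.48*160
P = 37.96 + 76.8
P = 114.76 kPa


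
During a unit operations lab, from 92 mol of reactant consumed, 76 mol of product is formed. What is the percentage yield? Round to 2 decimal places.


Yield = (moles product / moles consumed) * 100%
Yield = (76 / 92) * 100
Yield = 0.8261 * 100
Yield = 82.61%


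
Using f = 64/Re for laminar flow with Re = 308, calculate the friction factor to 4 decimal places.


f = 64 / Re
f = 64 / 308
f = 0.2078


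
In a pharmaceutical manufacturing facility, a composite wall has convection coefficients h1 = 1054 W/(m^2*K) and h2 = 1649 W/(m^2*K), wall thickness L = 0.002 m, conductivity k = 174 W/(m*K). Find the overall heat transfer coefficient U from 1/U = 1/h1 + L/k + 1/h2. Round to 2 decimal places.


1/U = 1/h1 + L/k + 1/h2
1/U = 1/1054 + 0.002/174 + 1/1649
1/U = 0.0009487666 + 1.14943e-05 + 0.0006064281
1/U = 0.001566689
U = 638.29 W/(m^2*K)


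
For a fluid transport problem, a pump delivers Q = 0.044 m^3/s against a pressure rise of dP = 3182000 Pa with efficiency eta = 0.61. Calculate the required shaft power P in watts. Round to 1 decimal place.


P = Q * dP / eta
P = 0.044 * 3182000 / 0.61
P = 140008.0 / 0.61
P = 229521.3 W


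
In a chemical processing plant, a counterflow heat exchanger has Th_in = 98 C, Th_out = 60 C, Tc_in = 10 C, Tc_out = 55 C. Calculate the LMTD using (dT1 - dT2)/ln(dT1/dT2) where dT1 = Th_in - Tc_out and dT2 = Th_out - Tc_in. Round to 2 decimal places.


dT1 = Th_in - Tc_out = 98 - 55 = 43
dT2 = Th_out - Tc_in = 60 - 10 = 50
LMTD = (dT1 - dT2) / ln(dT1/dT2)
LMTD = (43 - 50) / ln(43/50)
LMTD = 46.41 K


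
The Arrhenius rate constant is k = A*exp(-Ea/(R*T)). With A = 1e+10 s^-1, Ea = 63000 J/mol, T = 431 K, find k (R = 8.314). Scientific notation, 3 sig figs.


k = A * exp(-Ea/(R*T))
k = 1e+10 * exp(-63000 / (8.314 * 431))
k = 1e+10 * exp(-17.581392)
k = 2.31e+02


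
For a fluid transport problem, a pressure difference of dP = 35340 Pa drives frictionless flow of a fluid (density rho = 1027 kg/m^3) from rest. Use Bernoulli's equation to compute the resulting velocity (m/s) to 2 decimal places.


v = sqrt(2*dP/rho)
v = sqrt(2*35340/1027)
v = sqrt(68.821811)
v = 8.30 m/s


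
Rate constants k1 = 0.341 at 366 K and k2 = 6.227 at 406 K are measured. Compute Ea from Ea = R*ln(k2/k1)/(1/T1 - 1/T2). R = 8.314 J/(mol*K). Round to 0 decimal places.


Ea = R * ln(k2/k1) / (1/T1 - 1/T2)
ln(k2/k1) = ln(6.227/0.341) = 2.9047675
1/T1 - 1/T2 = 1/366 - 1/406 = 0.00026918625
Ea = 8.314 * 2.9047675 / 0.00026918625
Ea = 89716 J/mol


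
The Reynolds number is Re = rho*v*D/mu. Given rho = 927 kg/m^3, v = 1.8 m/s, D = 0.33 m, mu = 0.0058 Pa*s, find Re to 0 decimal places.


Re = rho * v * D / mu
Re = 927 * 1.8 * 0.33 / 0.0058
Re = 550.638 / 0.0058
Re = 94938


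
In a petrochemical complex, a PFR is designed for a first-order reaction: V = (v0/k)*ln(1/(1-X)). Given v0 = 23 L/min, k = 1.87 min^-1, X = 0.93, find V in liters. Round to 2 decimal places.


V = (v0/k) * ln(1/(1-X))
V = (23/1.87) * ln(1/(1-0.93))
V = 12.299465 * ln(14.285714)
V = 12.299465 * 2.65926
V = 32.71 L


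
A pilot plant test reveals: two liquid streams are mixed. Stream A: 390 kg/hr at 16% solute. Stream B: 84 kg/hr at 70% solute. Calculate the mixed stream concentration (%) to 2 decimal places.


Mass balance on solute: F1*x1 + F2*x2 = F3*x3
F3 = F1 + F2 = 390 + 84 = 474 kg/hr
x3 = (F1*x1 + F2*x2)/F3
x3 = (390*0.16 + 84*0.7) / 474
x3 = 25.57%


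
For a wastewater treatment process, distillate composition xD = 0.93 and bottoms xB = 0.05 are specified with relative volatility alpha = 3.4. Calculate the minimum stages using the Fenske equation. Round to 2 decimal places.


N_min = ln((xD*(1-xB))/(xB*(1-xD))) / ln(alpha)
Numerator inside ln: 0.8835 / 0.0035 = 252.428571
ln(252.428571) = 5.531128
ln(alpha) = ln(3.4) = 1.223775
N_min = 5.531128 / 1.223775 = 4.52


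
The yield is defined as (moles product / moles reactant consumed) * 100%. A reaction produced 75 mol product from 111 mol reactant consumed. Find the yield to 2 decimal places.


Yield = (moles product / moles consumed) * 100%
Yield = (75 / 111) * 100
Yield = 0.6757 * 100
Yield = 67.57%


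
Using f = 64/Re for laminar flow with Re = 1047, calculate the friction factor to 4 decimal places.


f = 64 / Re
f = 64 / 1047
f = 0.0611


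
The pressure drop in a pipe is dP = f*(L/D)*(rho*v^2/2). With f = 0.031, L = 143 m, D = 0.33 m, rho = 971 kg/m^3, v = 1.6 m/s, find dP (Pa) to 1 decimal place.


dP = f * (L/D) * (rho*v^2/2)
dP = 0.031 * (143/0.33) * (971*1.6^2/2)
L/D = 433.33333333
rho*v^2/2 = 971*2.56/2 = 1242.88
dP = 0.031 * 433.33333333 * 1242.88
dP = 16696.0 Pa


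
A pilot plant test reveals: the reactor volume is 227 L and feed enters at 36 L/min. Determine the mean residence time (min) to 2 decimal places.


tau = V / v0
tau = 227 / 36
tau = 6.31 min


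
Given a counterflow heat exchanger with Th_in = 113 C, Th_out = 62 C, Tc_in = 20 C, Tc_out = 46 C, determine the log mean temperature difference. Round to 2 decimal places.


dT1 = Th_in - Tc_out = 113 - 46 = 67
dT2 = Th_out - Tc_in = 62 - 20 = 42
LMTD = (dT1 - dT2) / ln(dT1/dT2)
LMTD = (67 - 42) / ln(67/42)
LMTD = 53.53 K


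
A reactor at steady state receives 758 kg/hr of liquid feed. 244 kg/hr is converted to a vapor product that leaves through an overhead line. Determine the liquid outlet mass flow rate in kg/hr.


Steady-state mass balance on the main outlet: F_out = F_in - F_removed
F_out = 758 - 244
F_out = 514 kg/hr


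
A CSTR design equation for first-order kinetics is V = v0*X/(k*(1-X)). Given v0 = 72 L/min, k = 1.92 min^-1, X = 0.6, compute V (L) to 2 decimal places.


V = v0 * X / (k * (1 - X))
V = 72 * 0.6 / (1.92 * (1 - 0.6))
V = 43.2 / (1.92 * 0.4)
V = 43.2 / 0.768
V = 56.25 L


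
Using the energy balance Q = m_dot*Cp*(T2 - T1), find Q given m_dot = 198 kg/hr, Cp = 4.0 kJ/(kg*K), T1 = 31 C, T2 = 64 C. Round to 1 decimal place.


Q = m_dot * Cp * (T2 - T1)
Q = 198 * 4.0 * (64 - 31)
Q = 198 * 4.0 * 33
Q = 26136.0 kJ/hr


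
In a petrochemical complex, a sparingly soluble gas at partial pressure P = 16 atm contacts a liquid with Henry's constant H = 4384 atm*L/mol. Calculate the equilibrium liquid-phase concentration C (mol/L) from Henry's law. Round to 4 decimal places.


C = P / H
C = 16 / 4384
C = 0.0036 mol/L


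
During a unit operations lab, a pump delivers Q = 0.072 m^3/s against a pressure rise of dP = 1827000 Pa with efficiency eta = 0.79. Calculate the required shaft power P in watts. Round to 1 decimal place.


P = Q * dP / eta
P = 0.072 * 1827000 / 0.79
P = 131544.0 / 0.79
P = 166511.4 W


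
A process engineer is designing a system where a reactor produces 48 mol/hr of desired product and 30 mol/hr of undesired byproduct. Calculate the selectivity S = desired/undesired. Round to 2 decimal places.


S = desired product rate / undesired product rate
S = 48 / 30
S = 1.60


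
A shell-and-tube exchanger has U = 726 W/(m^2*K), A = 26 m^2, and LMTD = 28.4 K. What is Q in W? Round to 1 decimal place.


Q = U * A * LMTD
Q = 726 * 26 * 28.4
Q = 536078.4 W


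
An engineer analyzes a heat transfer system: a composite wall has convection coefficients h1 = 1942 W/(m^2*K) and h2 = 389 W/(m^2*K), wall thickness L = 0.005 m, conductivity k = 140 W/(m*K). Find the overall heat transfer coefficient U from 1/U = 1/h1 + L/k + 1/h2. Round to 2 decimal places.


1/U = 1/h1 + L/k + 1/h2
1/U = 1/1942 + 0.005/140 + 1/389
1/U = 0.0005149331 + 3.57143e-05 + 0.0025706941
1/U = 0.0031213415
U = 320.38 W/(m^2*K)


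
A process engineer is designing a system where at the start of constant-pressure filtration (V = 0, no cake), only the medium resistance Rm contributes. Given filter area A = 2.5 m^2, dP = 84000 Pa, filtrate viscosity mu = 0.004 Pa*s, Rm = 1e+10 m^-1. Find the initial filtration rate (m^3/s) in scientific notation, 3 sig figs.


rate = A * dP / (mu * Rm)
rate = 2.5 * 84000 / (0.004 * 1e+10)
rate = 210000.0 / 4.000e+07
rate = 5.25e-03 m^3/s


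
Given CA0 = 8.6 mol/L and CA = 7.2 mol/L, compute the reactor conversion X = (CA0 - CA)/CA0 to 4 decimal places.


X = (CA0 - CA) / CA0
X = (8.6 - 7.2) / 8.6
X = 1.4 / 8.6
X = 0.1628


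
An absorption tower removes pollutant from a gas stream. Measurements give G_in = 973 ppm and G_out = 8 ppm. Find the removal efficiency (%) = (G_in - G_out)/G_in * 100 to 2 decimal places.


Efficiency = (G_in - G_out) / G_in * 100%
Efficiency = (973 - 8) / 973 * 100
Efficiency = 965 / 973 * 100
Efficiency = 99.18%


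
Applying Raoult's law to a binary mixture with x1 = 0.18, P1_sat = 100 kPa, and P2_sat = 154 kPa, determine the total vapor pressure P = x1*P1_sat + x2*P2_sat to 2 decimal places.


P = x1*P1_sat + x2*P2_sat
x2 = 1 - x1 = 1 - 0.18 = 0.82
P = 0.18*100 + 0.82*154
P = 18.0 + 126.28
P = 144.28 kPa


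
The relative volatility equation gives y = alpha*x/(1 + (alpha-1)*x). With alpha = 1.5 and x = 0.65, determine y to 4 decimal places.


y = alpha*x / (1 + (alpha-1)*x)
y = 1.5*0.65 / (1 + (1.5-1)*0.65)
y = 0.975 / (1 + 0.325)
y = 0.975 / 1.325
y = 0.7358


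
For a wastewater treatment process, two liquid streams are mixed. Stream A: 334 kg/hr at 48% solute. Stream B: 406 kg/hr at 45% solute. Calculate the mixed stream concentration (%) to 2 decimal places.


Mass balance on solute: F1*x1 + F2*x2 = F3*x3
F3 = F1 + F2 = 334 + 406 = 740 kg/hr
x3 = (F1*x1 + F2*x2)/F3
x3 = (334*0.48 + 406*0.45) / 740
x3 = 46.35%


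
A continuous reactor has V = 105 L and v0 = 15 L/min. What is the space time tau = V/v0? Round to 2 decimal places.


tau = V / v0
tau = 105 / 15
tau = 7.00 min


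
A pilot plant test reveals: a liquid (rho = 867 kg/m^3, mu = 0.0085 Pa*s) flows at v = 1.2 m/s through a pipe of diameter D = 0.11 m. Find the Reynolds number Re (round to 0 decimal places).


Re = rho * v * D / mu
Re = 867 * 1.2 * 0.11 / 0.0085
Re = 114.444 / 0.0085
Re = 13464


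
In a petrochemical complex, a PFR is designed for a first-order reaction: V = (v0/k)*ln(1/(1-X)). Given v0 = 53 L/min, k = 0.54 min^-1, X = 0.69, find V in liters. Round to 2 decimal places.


V = (v0/k) * ln(1/(1-X))
V = (53/0.54) * ln(1/(1-0.69))
V = 98.148148 * ln(3.225806)
V = 98.148148 * 1.171183
V = 114.95 L


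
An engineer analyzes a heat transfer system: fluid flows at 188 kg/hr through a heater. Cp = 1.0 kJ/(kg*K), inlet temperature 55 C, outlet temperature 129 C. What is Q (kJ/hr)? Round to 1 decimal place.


Q = m_dot * Cp * (T2 - T1)
Q = 188 * 1.0 * (129 - 55)
Q = 188 * 1.0 * 74
Q = 13912.0 kJ/hr


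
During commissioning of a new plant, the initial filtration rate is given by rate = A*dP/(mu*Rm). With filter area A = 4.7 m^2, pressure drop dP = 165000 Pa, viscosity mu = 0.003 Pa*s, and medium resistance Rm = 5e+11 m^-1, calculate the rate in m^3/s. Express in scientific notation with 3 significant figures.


rate = A * dP / (mu * Rm)
rate = 4.7 * 165000 / (0.003 * 5e+11)
rate = 775500.0 / 1.500e+09
rate = 5.17e-04 m^3/s


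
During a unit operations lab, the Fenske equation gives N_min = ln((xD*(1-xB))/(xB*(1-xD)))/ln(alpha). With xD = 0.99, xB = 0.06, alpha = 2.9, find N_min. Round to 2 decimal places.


N_min = ln((xD*(1-xB))/(xB*(1-xD))) / ln(alpha)
Numerator inside ln: 0.9306 / 0.0006 = 1551.0
ln(1551.0) = 7.346655
ln(alpha) = ln(2.9) = 1.064711
N_min = 7.346655 / 1.064711 = 6.90


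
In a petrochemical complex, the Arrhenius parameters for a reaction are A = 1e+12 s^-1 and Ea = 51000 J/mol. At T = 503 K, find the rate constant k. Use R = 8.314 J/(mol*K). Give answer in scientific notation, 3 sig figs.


k = A * exp(-Ea/(R*T))
k = 1e+12 * exp(-51000 / (8.314 * 503))
k = 1e+12 * exp(-12.195291)
k = 5.05e+06


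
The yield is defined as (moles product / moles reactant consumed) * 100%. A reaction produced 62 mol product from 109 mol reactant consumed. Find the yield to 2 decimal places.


Yield = (moles product / moles consumed) * 100%
Yield = (62 / 109) * 100
Yield = 0.5688 * 100
Yield = 56.88%


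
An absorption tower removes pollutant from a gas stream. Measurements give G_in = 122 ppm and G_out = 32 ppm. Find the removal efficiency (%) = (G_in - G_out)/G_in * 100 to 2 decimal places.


Efficiency = (G_in - G_out) / G_in * 100%
Efficiency = (122 - 32) / 122 * 100
Efficiency = 90 / 122 * 100
Efficiency = 73.77%


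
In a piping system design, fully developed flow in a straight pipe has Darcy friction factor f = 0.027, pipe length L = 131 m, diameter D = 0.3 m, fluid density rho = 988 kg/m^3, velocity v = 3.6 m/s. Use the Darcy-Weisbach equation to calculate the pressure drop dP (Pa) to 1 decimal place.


dP = f * (L/D) * (rho*v^2/2)
dP = 0.027 * (131/0.3) * (988*3.6^2/2)
L/D = 436.66666667
rho*v^2/2 = 988*12.96/2 = 6402.24
dP = 0.027 * 436.66666667 * 6402.24
dP = 75482.4 Pa


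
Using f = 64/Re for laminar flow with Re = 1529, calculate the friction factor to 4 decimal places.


f = 64 / Re
f = 64 / 1529
f = 0.0419


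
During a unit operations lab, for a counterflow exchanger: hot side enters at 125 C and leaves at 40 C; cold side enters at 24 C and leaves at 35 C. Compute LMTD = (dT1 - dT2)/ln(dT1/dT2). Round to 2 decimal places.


dT1 = Th_in - Tc_out = 125 - 35 = 90
dT2 = Th_out - Tc_in = 40 - 24 = 16
LMTD = (dT1 - dT2) / ln(dT1/dT2)
LMTD = (90 - 16) / ln(90/16)
LMTD = 42.84 K


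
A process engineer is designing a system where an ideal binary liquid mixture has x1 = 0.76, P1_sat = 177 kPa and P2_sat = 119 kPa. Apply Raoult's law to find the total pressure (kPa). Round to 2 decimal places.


P = x1*P1_sat + x2*P2_sat
x2 = 1 - x1 = 1 - 0.76 = 0.24
P = 0.76*177 + 0.24*119
P = 134.52 + 28.56
P = 163.08 kPa


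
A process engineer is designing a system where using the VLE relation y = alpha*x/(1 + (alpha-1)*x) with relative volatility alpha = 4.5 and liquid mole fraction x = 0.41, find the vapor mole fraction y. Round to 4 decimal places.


y = alpha*x / (1 + (alpha-1)*x)
y = 4.5*0.41 / (1 + (4.5-1)*0.41)
y = 1.845 / (1 + 1.435)
y = 1.845 / 2.435
y = 0.7577


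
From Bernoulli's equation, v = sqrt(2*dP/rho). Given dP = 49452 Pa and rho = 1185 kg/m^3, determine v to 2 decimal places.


v = sqrt(2*dP/rho)
v = sqrt(2*49452/1185)
v = sqrt(83.463291)
v = 9.14 m/s


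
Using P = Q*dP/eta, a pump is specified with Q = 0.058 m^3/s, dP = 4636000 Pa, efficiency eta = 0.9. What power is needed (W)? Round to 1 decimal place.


P = Q * dP / eta
P = 0.058 * 4636000 / 0.9
P = 268888.0 / 0.9
P = 298764.4 W


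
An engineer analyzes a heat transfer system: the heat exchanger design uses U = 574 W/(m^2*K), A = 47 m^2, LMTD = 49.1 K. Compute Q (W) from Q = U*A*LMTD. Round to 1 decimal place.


Q = U * A * LMTD
Q = 574 * 47 * 49.1
Q = 1324619.8 W


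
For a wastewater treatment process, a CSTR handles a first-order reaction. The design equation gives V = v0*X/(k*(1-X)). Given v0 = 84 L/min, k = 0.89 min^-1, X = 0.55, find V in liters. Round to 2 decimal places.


V = v0 * X / (k * (1 - X))
V = 84 * 0.55 / (0.89 * (1 - 0.55))
V = 46.2 / (0.89 * 0.45)
V = 46.2 / 0.4005
V = 115.36 L


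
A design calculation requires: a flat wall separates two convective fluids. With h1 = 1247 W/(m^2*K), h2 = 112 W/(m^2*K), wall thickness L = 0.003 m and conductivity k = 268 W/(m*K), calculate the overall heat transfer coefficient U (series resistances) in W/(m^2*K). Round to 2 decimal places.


1/U = 1/h1 + L/k + 1/h2
1/U = 1/1247 + 0.003/268 + 1/112
1/U = 0.0008019246 + 1.1194e-05 + 0.0089285714
1/U = 0.00974169
U = 102.65 W/(m^2*K)


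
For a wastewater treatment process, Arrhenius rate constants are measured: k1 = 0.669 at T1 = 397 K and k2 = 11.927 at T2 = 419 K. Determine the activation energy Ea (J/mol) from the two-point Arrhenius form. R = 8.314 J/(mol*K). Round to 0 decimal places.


Ea = R * ln(k2/k1) / (1/T1 - 1/T2)
ln(k2/k1) = ln(11.927/0.669) = 2.880776
1/T1 - 1/T2 = 1/397 - 1/419 = 0.000132256843
Ea = 8.314 * 2.880776 / 0.000132256843
Ea = 181093 J/mol


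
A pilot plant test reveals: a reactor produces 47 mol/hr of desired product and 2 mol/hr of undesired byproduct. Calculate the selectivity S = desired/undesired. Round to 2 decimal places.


S = desired product rate / undesired product rate
S = 47 / 2
S = 23.50


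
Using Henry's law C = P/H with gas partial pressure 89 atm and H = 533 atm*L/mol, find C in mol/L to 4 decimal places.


C = P / H
C = 89 / 533
C = 0.1670 mol/L


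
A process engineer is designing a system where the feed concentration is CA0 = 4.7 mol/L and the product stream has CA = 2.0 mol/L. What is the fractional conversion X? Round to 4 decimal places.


X = (CA0 - CA) / CA0
X = (4.7 - 2.0) / 4.7
X = 2.7 / 4.7
X = 0.5745


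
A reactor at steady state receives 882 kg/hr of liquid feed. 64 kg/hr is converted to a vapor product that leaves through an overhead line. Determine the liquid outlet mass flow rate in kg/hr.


Steady-state mass balance on the main outlet: F_out = F_in - F_removed
F_out = 882 - 64
F_out = 818 kg/hr


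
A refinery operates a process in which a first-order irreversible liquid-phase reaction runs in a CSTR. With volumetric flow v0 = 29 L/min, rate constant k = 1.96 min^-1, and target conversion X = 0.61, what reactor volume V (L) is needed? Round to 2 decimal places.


V = v0 * X / (k * (1 - X))
V = 29 * 0.61 / (1.96 * (1 - 0.61))
V = 17.69 / (1.96 * 0.39)
V = 17.69 / 0.7644
V = 23.14 L


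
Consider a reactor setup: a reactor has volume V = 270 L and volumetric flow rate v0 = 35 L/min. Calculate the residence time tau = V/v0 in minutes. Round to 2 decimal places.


tau = V / v0
tau = 270 / 35
tau = 7.71 min


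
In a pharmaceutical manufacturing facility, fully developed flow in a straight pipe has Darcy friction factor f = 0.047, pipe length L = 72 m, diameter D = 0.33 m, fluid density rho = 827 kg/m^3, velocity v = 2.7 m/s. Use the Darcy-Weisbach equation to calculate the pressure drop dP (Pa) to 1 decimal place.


dP = f * (L/D) * (rho*v^2/2)
dP = 0.047 * (72/0.33) * (827*2.7^2/2)
L/D = 218.18181818
rho*v^2/2 = 827*7.29/2 = 3014.415
dP = 0.047 * 218.18181818 * 3014.415
dP = 30911.5 Pa


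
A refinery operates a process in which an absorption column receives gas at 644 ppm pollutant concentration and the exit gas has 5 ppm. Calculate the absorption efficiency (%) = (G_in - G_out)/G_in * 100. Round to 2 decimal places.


Efficiency = (G_in - G_out) / G_in * 100%
Efficiency = (644 - 5) / 644 * 100
Efficiency = 639 / 644 * 100
Efficiency = 99.22%


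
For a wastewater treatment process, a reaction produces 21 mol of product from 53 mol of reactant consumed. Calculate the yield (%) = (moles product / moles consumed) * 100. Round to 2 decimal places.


Yield = (moles product / moles consumed) * 100%
Yield = (21 / 53) * 100
Yield = 0.3962 * 100
Yield = 39.62%


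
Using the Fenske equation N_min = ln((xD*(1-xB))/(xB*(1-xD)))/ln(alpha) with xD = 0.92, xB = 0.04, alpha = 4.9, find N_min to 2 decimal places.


N_min = ln((xD*(1-xB))/(xB*(1-xD))) / ln(alpha)
Numerator inside ln: 0.8832 / 0.0032 = 276.0
ln(276.0) = 5.620401
ln(alpha) = ln(4.9) = 1.589235
N_min = 5.620401 / 1.589235 = 3.54


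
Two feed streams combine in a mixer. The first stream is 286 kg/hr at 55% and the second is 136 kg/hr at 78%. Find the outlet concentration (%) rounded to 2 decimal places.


Mass balance on solute: F1*x1 + F2*x2 = F3*x3
F3 = F1 + F2 = 286 + 136 = 422 kg/hr
x3 = (F1*x1 + F2*x2)/F3
x3 = (286*0.55 + 136*0.78) / 422
x3 = 62.41%


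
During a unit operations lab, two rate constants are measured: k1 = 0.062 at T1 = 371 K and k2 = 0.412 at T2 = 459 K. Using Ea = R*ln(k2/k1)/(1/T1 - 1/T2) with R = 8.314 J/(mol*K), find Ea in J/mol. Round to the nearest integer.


Ea = R * ln(k2/k1) / (1/T1 - 1/T2)
ln(k2/k1) = ln(0.412/0.062) = 1.893889
1/T1 - 1/T2 = 1/371 - 1/459 = 0.000516768552
Ea = 8.314 * 1.893889 / 0.000516768552
Ea = 30470 J/mol


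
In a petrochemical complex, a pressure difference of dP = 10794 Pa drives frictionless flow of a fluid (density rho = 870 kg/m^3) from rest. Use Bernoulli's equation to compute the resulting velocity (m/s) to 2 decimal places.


v = sqrt(2*dP/rho)
v = sqrt(2*10794/870)
v = sqrt(24.813793)
v = 4.98 m/s


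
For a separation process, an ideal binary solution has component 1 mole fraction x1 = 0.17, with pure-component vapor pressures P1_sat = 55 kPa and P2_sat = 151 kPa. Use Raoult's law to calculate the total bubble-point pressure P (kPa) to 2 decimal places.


P = x1*P1_sat + x2*P2_sat
x2 = 1 - x1 = 1 - 0.17 = 0.83
P = 0.17*55 + 0.83*151
P = 9.35 + 125.33
P = 134.68 kPa


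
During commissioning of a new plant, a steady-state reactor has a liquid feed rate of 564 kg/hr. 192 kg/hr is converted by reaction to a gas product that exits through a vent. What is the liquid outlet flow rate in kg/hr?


Steady-state mass balance on the main outlet: F_out = F_in - F_removed
F_out = 564 - 192
F_out = 372 kg/hr


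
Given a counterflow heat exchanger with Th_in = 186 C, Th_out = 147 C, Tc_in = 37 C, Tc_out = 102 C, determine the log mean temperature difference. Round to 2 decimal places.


dT1 = Th_in - Tc_out = 186 - 102 = 84
dT2 = Th_out - Tc_in = 147 - 37 = 110
LMTD = (dT1 - dT2) / ln(dT1/dT2)
LMTD = (84 - 110) / ln(84/110)
LMTD = 96.42 K
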